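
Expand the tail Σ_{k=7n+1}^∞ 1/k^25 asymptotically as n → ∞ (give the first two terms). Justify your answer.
Σ_{k>7n} 1/k^25 = 1/(24 · (7n)^24) − 1/(2 · (7n)^25) + O(1/(7n)^26)

Compare to the integral: ∫_{7n}^∞ x^(−25) dx = [−x^(−24)/24]_{7n}^∞ = 1/((25−1)·(7n)^24). The Euler-Maclaurin correction adds −f(7n)/2 = −1/(2·(7n)^25). Euler-Maclaurin then gives
  Σ_{k>7n} 1/k^25 = ∫_{7n}^∞ dx/x^25 − 1/(2·(7n)^25) + O(1/(7n)^26).
(Equivalently this is ζ(25) − Σ_{k≤7n} 1/k^25.)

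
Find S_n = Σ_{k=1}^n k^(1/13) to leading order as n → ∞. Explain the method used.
S_n ~ (13/14) · n^(14/13)

Integral comparison: Σ_{k=1}^n k^(1/13) = ∫_0^n x^(1/13) dx + O(n^(1/13)). The integral is n^(1 + 1/13) / (1 + 1/13) = n^((1+13)/13) / ((1+13)/13) = (13/14) · n^(14/13).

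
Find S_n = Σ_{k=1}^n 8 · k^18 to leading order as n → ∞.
S_n ~ 8 · n^19 / 19

By integral comparison (Euler-Maclaurin), Σ_{k=1}^n 8 · k^18 = 8 · ∫_0^n x^18 dx + O(n^18) = 8 · n^19/19 + O(n^18). (Equivalently, Faulhaber's formula gives the same leading term.)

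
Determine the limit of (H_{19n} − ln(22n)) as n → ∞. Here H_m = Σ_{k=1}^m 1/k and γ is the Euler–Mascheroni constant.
lim = ln(19/22) + γ

By Euler-Maclaurin, H_m = ln m + γ + O(1/m). So
  H_{19n} − ln(22n) = ln(19n) + γ − ln(22n) + O(1/n)
                       = ln(19/22) + γ + O(1/n).
Hence the limit is ln(19/22) + γ.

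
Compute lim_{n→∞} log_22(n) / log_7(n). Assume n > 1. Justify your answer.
lim = ln(7) / ln(22) = log_22(7)

Change of base: log_22(n) = ln n / ln 22 and log_7(n) = ln n / ln 7. The ratio is (ln n / ln 22) · (ln 7 / ln n) = ln 7 / ln 22, a constant independent of n. So the limit is ln 7 / ln 22 = log_22(7).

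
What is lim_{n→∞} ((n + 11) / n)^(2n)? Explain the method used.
lim = e^22

Rewrite as (1 + 11/n)^(2n). By the standard limit (1 + x/n)^n → e^x, we have (1 + 11/n)^n → e^11, and raising to the 2nd power gives e^22.
More precisely, ln[(1 + 11/n)^(2n)] = 2n · ln(1 + 11/n) = 2n · (11/n + O(1/n^2)) = 22 + O(1/n) → 22.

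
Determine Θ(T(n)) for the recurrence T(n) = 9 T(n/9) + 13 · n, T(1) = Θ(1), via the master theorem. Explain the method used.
T(n) = Θ(n log n)

log_9 9 = 1, and f(n) = 13 · n = Θ(n^(log_9 9)). This is Case 2 of the master theorem: T(n) = Θ(f(n) · log n) = Θ(n log n).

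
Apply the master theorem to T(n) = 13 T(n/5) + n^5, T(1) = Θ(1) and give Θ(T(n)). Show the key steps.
T(n) = Θ(n^5)

log_5 13 ≈ 1.594. f(n) = n^5 dominates n^(log_5 13) since 5 > 1.594, and the regularity condition a·f(n/b) = 13·(n/5)^5 = (13/3125)·n^5 ≤ c·f(n) holds with c = 13/3125 ≈ 0.00416 < 1. So this is Case 3: T(n) = Θ(f(n)) = Θ(n^5).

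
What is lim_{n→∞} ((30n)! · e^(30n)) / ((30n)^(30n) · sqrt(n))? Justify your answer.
lim = sqrt(2π·30)

Stirling: (30n)! ~ sqrt(2π·30n) · (30n/e)^(30n). Hence
  (30n)! · e^(30n) / (30n)^(30n) ~ sqrt(2π·30n).
Dividing by sqrt(n): sqrt(2π·30n) / sqrt(n) = sqrt(2π·30) · n^((1−1)/2), so the limit is sqrt(2π·30).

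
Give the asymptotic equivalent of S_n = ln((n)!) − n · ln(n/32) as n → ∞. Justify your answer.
S_n ~ n · (ln 32 − 1) + O(ln n)

Stirling: ln((n)!) = n ln(n) − n + O(ln n).
  S_n = n ln(n) − n − n ln(n/32) + O(ln n)
      = n ln(n) − n ln n + n ln 32 − n + O(ln n)
      = n ln 32 − n + O(ln n)
      = n (ln 32 − 1) + O(ln n).
Numerically ln(32) − 1 ≈ 2.4657.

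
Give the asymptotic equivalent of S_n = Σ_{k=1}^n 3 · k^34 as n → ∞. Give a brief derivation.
S_n ~ 3 · n^35 / 35

By integral comparison (Euler-Maclaurin), Σ_{k=1}^n 3 · k^34 = 3 · ∫_0^n x^34 dx + O(n^34) = 3 · n^35/35 + O(n^34). (Equivalently, Faulhaber's formula gives the same leading term.)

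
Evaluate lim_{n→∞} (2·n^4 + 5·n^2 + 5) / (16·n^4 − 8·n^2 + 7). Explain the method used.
lim = 2/16 = 1/8

For large n the leading n^4 terms dominate both numerator and denominator. Dividing top and bottom by n^4, every other term tends to 0, leaving 2/16 = 1/8.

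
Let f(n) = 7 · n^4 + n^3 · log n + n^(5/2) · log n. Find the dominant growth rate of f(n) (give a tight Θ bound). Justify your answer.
f(n) ∈ Θ(n^4)

Compare the terms by growth order. For large n, n^a · (log n)^b dominates n^a' · (log n)^b' iff a > a', or (a = a' and b > b'). Ranking the 3 terms shows the dominant one is 7 · n^4. Hence f(n) ∈ Θ(n^4).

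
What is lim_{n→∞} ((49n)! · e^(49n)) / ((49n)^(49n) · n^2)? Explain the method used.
lim = 0

Stirling: (49n)! ~ sqrt(2π·49n) · (49n/e)^(49n). Hence
  (49n)! · e^(49n) / (49n)^(49n) ~ sqrt(2π·49n).
Dividing by n^2: sqrt(2π·49n) / n^2 = sqrt(2π·49) · n^((1−4)/2), so the expression behaves like sqrt(2π·49) · n^((1−4)/2) → 0.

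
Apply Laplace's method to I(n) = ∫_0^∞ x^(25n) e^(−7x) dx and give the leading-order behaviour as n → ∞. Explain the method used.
I(n) ~ (sqrt(2π·25n) / 7) · (25n/(7e))^(25n)

Write the integrand as exp(25n ln x − 7x) and set f(x) = 25n ln x − 7x. Then f'(x) = 25n/x − 7 = 0 at x* = 25n/7, and f''(x*) = −25n/x*^2 = −7^2/(25n). Laplace's method (interior maximum) gives
  I(n) ~ e^(f(x*)) · sqrt(2π / |f''(x*)|)
        = exp(25n ln(25n/7) − 25n) · sqrt(2π · 25n / 7^2)
        = (25n/7)^(25n) e^(−25n) · sqrt(2π·25n) / 7
        = (sqrt(2π·25n) / 7) · (25n/(7e))^(25n).
This matches Γ(25n+1)/7^(25n+1) with Stirling applied to Γ.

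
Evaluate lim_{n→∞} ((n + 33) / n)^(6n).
lim = e^198

Rewrite as (1 + 33/n)^(6n). By the standard limit (1 + x/n)^n → e^x, we have (1 + 33/n)^n → e^33, and raising to the 6th power gives e^198.
More precisely, ln[(1 + 33/n)^(6n)] = 6n · ln(1 + 33/n) = 6n · (33/n + O(1/n^2)) = 198 + O(1/n) → 198.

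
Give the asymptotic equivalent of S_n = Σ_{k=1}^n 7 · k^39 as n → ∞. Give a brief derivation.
S_n ~ 7 · n^40 / 40

By integral comparison (Euler-Maclaurin), Σ_{k=1}^n 7 · k^39 = 7 · ∫_0^n x^39 dx + O(n^39) = 7 · n^40/40 + O(n^39). (Equivalently, Faulhaber's formula gives the same leading term.)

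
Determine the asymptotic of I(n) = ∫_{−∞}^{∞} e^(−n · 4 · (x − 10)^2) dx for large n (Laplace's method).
I(n) = sqrt(π/(4n))

Here φ(x) = 4 · (x − 10)^2 has its unique minimum at x* = 10 with φ(x*) = 0 and φ''(x*) = 8. Laplace's method gives
  I(n) ~ e^(−n φ(x*)) · sqrt(2π / (n · φ''(x*))) = sqrt(2π / (8n)) = sqrt(π/(4n)).
This is exact: substituting u = (x − 10)·sqrt(4n) gives I(n) = (1/sqrt(4n)) ∫_{−∞}^{∞} e^(−u^2) du = sqrt(π/(4n)).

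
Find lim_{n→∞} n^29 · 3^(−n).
lim = 0

Exponentials with base > 1 dominate every fixed polynomial: for any fixed c, n^c / 3^n → 0 as n → ∞ (e.g. by the ratio test, or by writing 3^n = e^(n ln 3) and noting e^(n ln 3) / n^c → ∞). Hence n^29 · 3^(−n) = n^29 / 3^n → 0.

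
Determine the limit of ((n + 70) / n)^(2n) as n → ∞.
lim = e^140

Rewrite as (1 + 70/n)^(2n). By the standard limit (1 + x/n)^n → e^x, we have (1 + 70/n)^n → e^70, and raising to the 2nd power gives e^140.
More precisely, ln[(1 + 70/n)^(2n)] = 2n · ln(1 + 70/n) = 2n · (70/n + O(1/n^2)) = 140 + O(1/n) → 140.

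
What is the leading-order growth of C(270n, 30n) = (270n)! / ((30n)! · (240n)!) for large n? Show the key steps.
C(270n, 30n) ~ (387420489/16777216)^(30n) · sqrt(9/(16π·30n))

Write N = 30n. Apply Stirling to each factorial:
  (9N)! ~ sqrt(2π·9N) · (9N/e)^(9N),
  N! ~ sqrt(2π N) · (N/e)^N,
  (8N)! ~ sqrt(2π·8N) · (8N/e)^(8N).
The exponential factors combine to (9N)^(9N) / (N^N · (8N)^(8N)) = 9^(9N)/8^(8N) = (9^9/8^8)^N = (387420489/16777216)^N.
The square-root prefactors combine to sqrt(2π·9N) / (sqrt(2π N)·sqrt(2π·8N)) = sqrt(9 / (2π·8·N)) = sqrt(9/(16π·30n)).
Substituting N = 30n: C(270n, 30n) ~ (387420489/16777216)^(30n) · sqrt(9/(16π·30n)).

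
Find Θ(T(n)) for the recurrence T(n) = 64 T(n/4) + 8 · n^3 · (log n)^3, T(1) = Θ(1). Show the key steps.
T(n) = Θ(n^3 · (log n)^4)

Here log_4 64 = 3 and f(n) = 8 · n^3 · (log n)^3 = Θ(n^(log_4 64) · (log n)^3). This is the extended Case 2 of the master theorem (f matches the critical exponent up to log factors), giving T(n) = Θ(n^(log_4 64) · (log n)^(3+1)) = Θ(n^3 · (log n)^4).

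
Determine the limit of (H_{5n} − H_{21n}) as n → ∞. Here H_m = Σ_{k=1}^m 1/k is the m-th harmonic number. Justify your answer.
lim = ln(5/21)

Euler-Maclaurin gives H_m = ln m + γ + 1/(2m) + O(1/m^2). The γ and O(1/m) terms cancel in the difference:
  H_{5n} − H_{21n} = ln(5n) − ln(21n) + O(1/n) = ln(5/21) + O(1/n).
Hence the limit is ln(5/21).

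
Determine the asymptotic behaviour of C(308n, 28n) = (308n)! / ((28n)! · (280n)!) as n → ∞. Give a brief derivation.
C(308n, 28n) ~ (285311670611/10000000000)^(28n) · sqrt(11/(20π·28n))

Write N = 28n. Apply Stirling to each factorial:
  (11N)! ~ sqrt(2π·11N) · (11N/e)^(11N),
  N! ~ sqrt(2π N) · (N/e)^N,
  (10N)! ~ sqrt(2π·10N) · (10N/e)^(10N).
The exponential factors combine to (11N)^(11N) / (N^N · (10N)^(10N)) = 11^(11N)/10^(10N) = (11^11/10^10)^N = (285311670611/10000000000)^N.
The square-root prefactors combine to sqrt(2π·11N) / (sqrt(2π N)·sqrt(2π·10N)) = sqrt(11 / (2π·10·N)) = sqrt(11/(20π·28n)).
Substituting N = 28n: C(308n, 28n) ~ (285311670611/10000000000)^(28n) · sqrt(11/(20π·28n)).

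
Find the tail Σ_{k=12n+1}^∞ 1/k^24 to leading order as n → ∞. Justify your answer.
Σ_{k>12n} 1/k^24 ~ 1/(23 · (12n)^23)

Compare to the integral: ∫_{12n}^∞ x^(−24) dx = [−x^(−23)/23]_{12n}^∞ = 1/((24−1)·(12n)^23). Euler-Maclaurin then gives
  Σ_{k>12n} 1/k^24 = ∫_{12n}^∞ dx/x^24 − 1/(2·(12n)^24) + O(1/(12n)^25).
(Equivalently this is ζ(24) − Σ_{k≤12n} 1/k^24.)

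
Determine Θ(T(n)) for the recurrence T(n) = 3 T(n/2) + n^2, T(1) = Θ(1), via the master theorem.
T(n) = Θ(n^2)

log_2 3 ≈ 1.585. f(n) = n^2 dominates n^(log_2 3) since 2 > 1.585, and the regularity condition a·f(n/b) = 3·(n/2)^2 = (3/4)·n^2 ≤ c·f(n) holds with c = 3/4 ≈ 0.75 < 1. So this is Case 3: T(n) = Θ(f(n)) = Θ(n^2).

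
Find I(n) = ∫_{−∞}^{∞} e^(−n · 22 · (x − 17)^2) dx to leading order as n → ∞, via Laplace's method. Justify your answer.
I(n) = sqrt(π/(22n))

Here φ(x) = 22 · (x − 17)^2 has its unique minimum at x* = 17 with φ(x*) = 0 and φ''(x*) = 44. Laplace's method gives
  I(n) ~ e^(−n φ(x*)) · sqrt(2π / (n · φ''(x*))) = sqrt(2π / (44n)) = sqrt(π/(22n)).
This is exact: substituting u = (x − 17)·sqrt(22n) gives I(n) = (1/sqrt(22n)) ∫_{−∞}^{∞} e^(−u^2) du = sqrt(π/(22n)).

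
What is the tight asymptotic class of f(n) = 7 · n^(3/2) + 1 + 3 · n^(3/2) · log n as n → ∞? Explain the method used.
f(n) ∈ Θ(n^(3/2) · log n)

Compare the terms by growth order. For large n, n^a · (log n)^b dominates n^a' · (log n)^b' iff a > a', or (a = a' and b > b'). Ranking the 3 terms shows the dominant one is 3 · n^(3/2) · log n. Hence f(n) ∈ Θ(n^(3/2) · log n).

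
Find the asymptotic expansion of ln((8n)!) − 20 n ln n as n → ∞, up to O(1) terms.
ln((8n)!) − 20 n ln n = −12 n ln n + 8(ln 8 − 1) n + (1/2) ln(2π·8n) + O(1/n)

Stirling: ln((8n)!) = 8n ln(8n) − 8n + (1/2) ln(2π·8n) + O(1/n).
Expand 8n ln(8n) = 8n (ln n + ln 8) = 8n ln n + 8n ln 8.
Subtract 20n ln n: leading term is (8 − 20) n ln n = −12 n ln n. The next term is 8n ln 8 − 8n = 8(ln 8 − 1) n. Then the (1/2) ln(2π·8n) correction.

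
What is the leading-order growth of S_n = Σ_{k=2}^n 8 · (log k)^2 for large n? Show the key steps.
S_n ~ 8 · n · (log n)^2

By integral comparison, S_n = ∫_1^n 8 · (log x)^2 dx + O((log n)^2). For the integral, the leading term of ∫_1^n (log x)^2 dx is n · (log n)^2 (by repeated integration by parts; each step lowers the log-exponent and produces a relatively O(1/log n) correction). Hence S_n ~ 8 · n · (log n)^2.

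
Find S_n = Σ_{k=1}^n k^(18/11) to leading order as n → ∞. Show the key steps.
S_n ~ (11/29) · n^(29/11)

Integral comparison: Σ_{k=1}^n k^(18/11) = ∫_0^n x^(18/11) dx + O(n^(18/11)). The integral is n^(1 + 18/11) / (1 + 18/11) = n^((18+11)/11) / ((18+11)/11) = (11/29) · n^(29/11).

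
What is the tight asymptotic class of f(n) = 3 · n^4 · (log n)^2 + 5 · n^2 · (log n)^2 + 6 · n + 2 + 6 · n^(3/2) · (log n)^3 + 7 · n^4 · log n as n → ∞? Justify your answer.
f(n) ∈ Θ(n^4 · (log n)^2)

Compare the terms by growth order. For large n, n^a · (log n)^b dominates n^a' · (log n)^b' iff a > a', or (a = a' and b > b'). Ranking the 6 terms shows the dominant one is 3 · n^4 · (log n)^2. Hence f(n) ∈ Θ(n^4 · (log n)^2).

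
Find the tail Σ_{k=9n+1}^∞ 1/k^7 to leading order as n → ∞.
Σ_{k>9n} 1/k^7 ~ 1/(6 · (9n)^6)

Compare to the integral: ∫_{9n}^∞ x^(−7) dx = [−x^(−6)/6]_{9n}^∞ = 1/((7−1)·(9n)^6). Euler-Maclaurin then gives
  Σ_{k>9n} 1/k^7 = ∫_{9n}^∞ dx/x^7 − 1/(2·(9n)^7) + O(1/(9n)^8).
(Equivalently this is ζ(7) − Σ_{k≤9n} 1/k^7.)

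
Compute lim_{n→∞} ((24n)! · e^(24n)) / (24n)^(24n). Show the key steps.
lim = ∞

Stirling: (24n)! ~ sqrt(2π·24n) · (24n/e)^(24n). Hence
  (24n)! · e^(24n) / (24n)^(24n) ~ sqrt(2π·24n) = sqrt(2π·24) · sqrt(n) → ∞.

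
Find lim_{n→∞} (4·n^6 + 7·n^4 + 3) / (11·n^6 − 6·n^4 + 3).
lim = 4/11

For large n the leading n^6 terms dominate both numerator and denominator. Dividing top and bottom by n^6, every other term tends to 0, leaving 4/11.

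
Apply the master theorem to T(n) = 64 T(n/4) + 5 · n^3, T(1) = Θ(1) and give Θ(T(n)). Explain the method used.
T(n) = Θ(n^3 log n)

log_4 64 = 3, and f(n) = 5 · n^3 = Θ(n^(log_4 64)). This is Case 2 of the master theorem: T(n) = Θ(f(n) · log n) = Θ(n^3 log n).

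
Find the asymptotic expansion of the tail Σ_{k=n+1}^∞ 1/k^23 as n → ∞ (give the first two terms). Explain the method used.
Σ_{k>n} 1/k^23 = 1/(22 · n^22) − 1/(2 · n^23) + O(1/n^24)

Compare to the integral: ∫_{n}^∞ x^(−23) dx = [−x^(−22)/22]_{n}^∞ = 1/((23−1)·n^22). The Euler-Maclaurin correction adds −f(n)/2 = −1/(2·n^23). Euler-Maclaurin then gives
  Σ_{k>n} 1/k^23 = ∫_{n}^∞ dx/x^23 − 1/(2·n^23) + O(1/n^24).
(Equivalently this is ζ(23) − Σ_{k≤n} 1/k^23.)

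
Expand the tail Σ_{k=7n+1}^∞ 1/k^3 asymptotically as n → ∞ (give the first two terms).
Σ_{k>7n} 1/k^3 = 1/(2 · (7n)^2) − 1/(2 · (7n)^3) + O(1/(7n)^4)

Compare to the integral: ∫_{7n}^∞ x^(−3) dx = [−x^(−2)/2]_{7n}^∞ = 1/((3−1)·(7n)^2). The Euler-Maclaurin correction adds −f(7n)/2 = −1/(2·(7n)^3). Euler-Maclaurin then gives
  Σ_{k>7n} 1/k^3 = ∫_{7n}^∞ dx/x^3 − 1/(2·(7n)^3) + O(1/(7n)^4).
(Equivalently this is ζ(3) − Σ_{k≤7n} 1/k^3.)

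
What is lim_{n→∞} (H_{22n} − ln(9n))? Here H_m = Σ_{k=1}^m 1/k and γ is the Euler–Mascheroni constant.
lim = ln(22/9) + γ

By Euler-Maclaurin, H_m = ln m + γ + O(1/m). So
  H_{22n} − ln(9n) = ln(22n) + γ − ln(9n) + O(1/n)
                       = ln(22/9) + γ + O(1/n).
Hence the limit is ln(22/9) + γ.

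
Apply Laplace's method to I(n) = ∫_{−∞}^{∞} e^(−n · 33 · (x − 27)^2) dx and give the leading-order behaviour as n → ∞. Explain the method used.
I(n) = sqrt(π/(33n))

Here φ(x) = 33 · (x − 27)^2 has its unique minimum at x* = 27 with φ(x*) = 0 and φ''(x*) = 66. Laplace's method gives
  I(n) ~ e^(−n φ(x*)) · sqrt(2π / (n · φ''(x*))) = sqrt(2π / (66n)) = sqrt(π/(33n)).
This is exact: substituting u = (x − 27)·sqrt(33n) gives I(n) = (1/sqrt(33n)) ∫_{−∞}^{∞} e^(−u^2) du = sqrt(π/(33n)).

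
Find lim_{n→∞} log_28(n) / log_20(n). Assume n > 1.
lim = ln(20) / ln(28) = log_28(20)

Change of base: log_28(n) = ln n / ln 28 and log_20(n) = ln n / ln 20. The ratio is (ln n / ln 28) · (ln 20 / ln n) = ln 20 / ln 28, a constant independent of n. So the limit is ln 20 / ln 28 = log_28(20).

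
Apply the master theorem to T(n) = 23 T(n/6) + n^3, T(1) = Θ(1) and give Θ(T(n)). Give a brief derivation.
T(n) = Θ(n^3)

log_6 23 ≈ 1.750. f(n) = n^3 dominates n^(log_6 23) since 3 > 1.750, and the regularity condition a·f(n/b) = 23·(n/6)^3 = (23/216)·n^3 ≤ c·f(n) holds with c = 23/216 ≈ 0.106 < 1. So this is Case 3: T(n) = Θ(f(n)) = Θ(n^3).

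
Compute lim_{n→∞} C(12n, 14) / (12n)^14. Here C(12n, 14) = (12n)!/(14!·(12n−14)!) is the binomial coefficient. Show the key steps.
lim = 1/14! = 1/87178291200

With N = 12n → ∞: C(N, 14) / N^14 = [N(N−1)…(N−13)] / (14! · N^14) = (1/14!) · 1 · (1 − 1/(12n)) · … · (1 − 13/(12n)). Each factor → 1 as N → ∞, so the limit is 1/14! = 1/87178291200.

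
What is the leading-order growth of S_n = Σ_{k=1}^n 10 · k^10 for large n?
S_n ~ 10 · n^11 / 11

By integral comparison (Euler-Maclaurin), Σ_{k=1}^n 10 · k^10 = 10 · ∫_0^n x^10 dx + O(n^10) = 10 · n^11/11 + O(n^10). (Equivalently, Faulhaber's formula gives the same leading term.)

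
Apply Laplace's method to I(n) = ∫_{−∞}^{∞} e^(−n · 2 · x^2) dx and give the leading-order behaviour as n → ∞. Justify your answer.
I(n) = sqrt(π/(2n))

Here φ(x) = 2 · x^2 has its unique minimum at x* = 0 with φ(x*) = 0 and φ''(x*) = 4. Laplace's method gives
  I(n) ~ e^(−n φ(x*)) · sqrt(2π / (n · φ''(x*))) = sqrt(2π / (4n)) = sqrt(π/(2n)).
This is exact: substituting u = (x − 0)·sqrt(2n) gives I(n) = (1/sqrt(2n)) ∫_{−∞}^{∞} e^(−u^2) du = sqrt(π/(2n)).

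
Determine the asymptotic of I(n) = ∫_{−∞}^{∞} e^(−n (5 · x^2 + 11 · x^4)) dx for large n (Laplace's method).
I(n) ~ sqrt(π/(5n))

φ(x) = 5 · x^2 + 11 · x^4 has its unique global minimum at x* = 0 (since φ'(x) = 10x + 44x^3 = 0 only at x = 0 for real x with both coefficients positive, and φ → ∞ as |x| → ∞). At x* = 0, φ(0) = 0 and φ''(0) = 10. Laplace's method then gives
  I(n) ~ sqrt(2π / (n · φ''(0))) · e^(−n φ(0)) = sqrt(2π / (10n)) = sqrt(π/(5n)).
The 11 · x^4 term contributes only at subleading order (an O(1/n) relative correction).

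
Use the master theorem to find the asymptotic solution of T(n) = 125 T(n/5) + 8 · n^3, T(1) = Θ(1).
T(n) = Θ(n^3 log n)

log_5 125 = 3, and f(n) = 8 · n^3 = Θ(n^(log_5 125)). This is Case 2 of the master theorem: T(n) = Θ(f(n) · log n) = Θ(n^3 log n).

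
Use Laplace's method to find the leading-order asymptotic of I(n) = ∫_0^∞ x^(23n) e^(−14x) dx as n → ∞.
I(n) ~ (sqrt(2π·23n) / 14) · (23n/(14e))^(23n)

Write the integrand as exp(23n ln x − 14x) and set f(x) = 23n ln x − 14x. Then f'(x) = 23n/x − 14 = 0 at x* = 23n/14, and f''(x*) = −23n/x*^2 = −14^2/(23n). Laplace's method (interior maximum) gives
  I(n) ~ e^(f(x*)) · sqrt(2π / |f''(x*)|)
        = exp(23n ln(23n/14) − 23n) · sqrt(2π · 23n / 14^2)
        = (23n/14)^(23n) e^(−23n) · sqrt(2π·23n) / 14
        = (sqrt(2π·23n) / 14) · (23n/(14e))^(23n).
This matches Γ(23n+1)/14^(23n+1) with Stirling applied to Γ.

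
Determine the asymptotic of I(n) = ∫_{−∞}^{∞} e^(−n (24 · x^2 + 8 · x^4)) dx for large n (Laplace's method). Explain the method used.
I(n) ~ sqrt(π/(24n))

φ(x) = 24 · x^2 + 8 · x^4 has its unique global minimum at x* = 0 (since φ'(x) = 48x + 32x^3 = 0 only at x = 0 for real x with both coefficients positive, and φ → ∞ as |x| → ∞). At x* = 0, φ(0) = 0 and φ''(0) = 48. Laplace's method then gives
  I(n) ~ sqrt(2π / (n · φ''(0))) · e^(−n φ(0)) = sqrt(2π / (48n)) = sqrt(π/(24n)).
The 8 · x^4 term contributes only at subleading order (an O(1/n) relative correction).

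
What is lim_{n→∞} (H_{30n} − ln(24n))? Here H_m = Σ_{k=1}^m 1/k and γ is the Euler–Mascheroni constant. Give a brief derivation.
lim = ln(5/4) + γ

By Euler-Maclaurin, H_m = ln m + γ + O(1/m). So
  H_{30n} − ln(24n) = ln(30n) + γ − ln(24n) + O(1/n)
                       = ln(30/24) + γ + O(1/n).
Hence the limit is ln(30/24) + γ (= ln(5/4)).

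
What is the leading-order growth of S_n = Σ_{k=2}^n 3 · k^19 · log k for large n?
S_n ~ 3 · n^20 log n / 20 − 3 · n^20 / 400

By integral comparison, S_n = ∫_1^n 3 · x^19 · log x dx + O(n^19 · log n). For the integral, ∫ x^19 log x dx = n^20 log n / 20 − n^20/400 (integration by parts). Hence S_n ~ 3 · n^20 log n / 20 − 3 · n^20 / 400.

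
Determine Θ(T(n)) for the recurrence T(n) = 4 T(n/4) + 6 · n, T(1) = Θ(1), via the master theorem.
T(n) = Θ(n log n)

log_4 4 = 1, and f(n) = 6 · n = Θ(n^(log_4 4)). This is Case 2 of the master theorem: T(n) = Θ(f(n) · log n) = Θ(n log n).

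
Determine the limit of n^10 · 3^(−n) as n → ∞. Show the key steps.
lim = 0

Exponentials with base > 1 dominate every fixed polynomial: for any fixed c, n^c / 3^n → 0 as n → ∞ (e.g. by the ratio test, or by writing 3^n = e^(n ln 3) and noting e^(n ln 3) / n^c → ∞). Hence n^10 · 3^(−n) = n^10 / 3^n → 0.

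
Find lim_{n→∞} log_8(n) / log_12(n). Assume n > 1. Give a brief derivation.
lim = ln(12) / ln(8) = log_8(12)

Change of base: log_8(n) = ln n / ln 8 and log_12(n) = ln n / ln 12. The ratio is (ln n / ln 8) · (ln 12 / ln n) = ln 12 / ln 8, a constant independent of n. So the limit is ln 12 / ln 8 = log_8(12).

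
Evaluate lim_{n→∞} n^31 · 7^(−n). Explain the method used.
lim = 0

Exponentials with base > 1 dominate every fixed polynomial: for any fixed c, n^c / 7^n → 0 as n → ∞ (e.g. by the ratio test, or by writing 7^n = e^(n ln 7) and noting e^(n ln 7) / n^c → ∞). Hence n^31 · 7^(−n) = n^31 / 7^n → 0.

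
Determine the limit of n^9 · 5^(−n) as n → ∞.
lim = 0

Exponentials with base > 1 dominate every fixed polynomial: for any fixed c, n^c / 5^n → 0 as n → ∞ (e.g. by the ratio test, or by writing 5^n = e^(n ln 5) and noting e^(n ln 5) / n^c → ∞). Hence n^9 · 5^(−n) = n^9 / 5^n → 0.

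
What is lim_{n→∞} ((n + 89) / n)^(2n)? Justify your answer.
lim = e^178

Rewrite as (1 + 89/n)^(2n). By the standard limit (1 + x/n)^n → e^x, we have (1 + 89/n)^n → e^89, and raising to the 2nd power gives e^178.
More precisely, ln[(1 + 89/n)^(2n)] = 2n · ln(1 + 89/n) = 2n · (89/n + O(1/n^2)) = 178 + O(1/n) → 178.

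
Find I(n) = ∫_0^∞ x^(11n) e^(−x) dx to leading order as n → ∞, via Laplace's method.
I(n) ~ sqrt(2π·11n) · (11n/e)^(11n)

Write the integrand as exp(11n ln x − x) and set f(x) = 11n ln x − x. Then f'(x) = 11n/x − 1 = 0 at x* = 11n, and f''(x*) = −11n/x*^2 = −1/(11n). Laplace's method (interior maximum) gives
  I(n) ~ e^(f(x*)) · sqrt(2π / |f''(x*)|)
        = exp(11n ln(11n) − 11n) · sqrt(2π · 11n)
        = (11n)^(11n) e^(−11n) · sqrt(2π·11n)
        = sqrt(2π·11n) · (11n/e)^(11n).
This matches Γ(11n+1) with Stirling applied to Γ.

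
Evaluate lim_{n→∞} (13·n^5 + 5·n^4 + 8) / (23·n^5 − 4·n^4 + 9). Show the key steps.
lim = 13/23

For large n the leading n^5 terms dominate both numerator and denominator. Dividing top and bottom by n^5, every other term tends to 0, leaving 13/23.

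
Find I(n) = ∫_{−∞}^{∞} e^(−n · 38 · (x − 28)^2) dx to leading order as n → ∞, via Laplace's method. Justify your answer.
I(n) = sqrt(π/(38n))

Here φ(x) = 38 · (x − 28)^2 has its unique minimum at x* = 28 with φ(x*) = 0 and φ''(x*) = 76. Laplace's method gives
  I(n) ~ e^(−n φ(x*)) · sqrt(2π / (n · φ''(x*))) = sqrt(2π / (76n)) = sqrt(π/(38n)).
This is exact: substituting u = (x − 28)·sqrt(38n) gives I(n) = (1/sqrt(38n)) ∫_{−∞}^{∞} e^(−u^2) du = sqrt(π/(38n)).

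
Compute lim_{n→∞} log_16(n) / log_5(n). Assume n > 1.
lim = ln(5) / ln(16) = log_16(5)

Change of base: log_16(n) = ln n / ln 16 and log_5(n) = ln n / ln 5. The ratio is (ln n / ln 16) · (ln 5 / ln n) = ln 5 / ln 16, a constant independent of n. So the limit is ln 5 / ln 16 = log_16(5).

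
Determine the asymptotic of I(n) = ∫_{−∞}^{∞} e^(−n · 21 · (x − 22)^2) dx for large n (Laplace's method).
I(n) = sqrt(π/(21n))

Here φ(x) = 21 · (x − 22)^2 has its unique minimum at x* = 22 with φ(x*) = 0 and φ''(x*) = 42. Laplace's method gives
  I(n) ~ e^(−n φ(x*)) · sqrt(2π / (n · φ''(x*))) = sqrt(2π / (42n)) = sqrt(π/(21n)).
This is exact: substituting u = (x − 22)·sqrt(21n) gives I(n) = (1/sqrt(21n)) ∫_{−∞}^{∞} e^(−u^2) du = sqrt(π/(21n)).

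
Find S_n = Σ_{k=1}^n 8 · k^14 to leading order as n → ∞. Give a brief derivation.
S_n ~ 8 · n^15 / 15

By integral comparison (Euler-Maclaurin), Σ_{k=1}^n 8 · k^14 = 8 · ∫_0^n x^14 dx + O(n^14) = 8 · n^15/15 + O(n^14). (Equivalently, Faulhaber's formula gives the same leading term.)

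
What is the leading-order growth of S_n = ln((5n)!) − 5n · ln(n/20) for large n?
S_n ~ 5n · (ln 100 − 1) + O(ln n)

Stirling: ln((5n)!) = 5n ln(5n) − 5n + O(ln n).
  S_n = 5n ln(5n) − 5n − 5n ln(n/20) + O(ln n)
      = 5n ln(5n) − 5n ln n + 5n ln 20 − 5n + O(ln n)
      = 5n ln 5 + 5n ln 20 − 5n + O(ln n)
      = 5n (ln 100 − 1) + O(ln n).
Numerically ln(100) − 1 ≈ 3.6052.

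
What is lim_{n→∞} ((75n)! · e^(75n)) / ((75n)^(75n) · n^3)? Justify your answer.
lim = 0

Stirling: (75n)! ~ sqrt(2π·75n) · (75n/e)^(75n). Hence
  (75n)! · e^(75n) / (75n)^(75n) ~ sqrt(2π·75n).
Dividing by n^3: sqrt(2π·75n) / n^3 = sqrt(2π·75) · n^((1−6)/2), so the expression behaves like sqrt(2π·75) · n^((1−6)/2) → 0.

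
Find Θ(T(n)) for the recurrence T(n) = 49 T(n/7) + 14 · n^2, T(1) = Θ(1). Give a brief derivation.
T(n) = Θ(n^2 log n)

log_7 49 = 2, and f(n) = 14 · n^2 = Θ(n^(log_7 49)). This is Case 2 of the master theorem: T(n) = Θ(f(n) · log n) = Θ(n^2 log n).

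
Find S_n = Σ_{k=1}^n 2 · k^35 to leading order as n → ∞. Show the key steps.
S_n ~ n^36 / 18

By integral comparison (Euler-Maclaurin), Σ_{k=1}^n 2 · k^35 = 2 · ∫_0^n x^35 dx + O(n^35) = 2 · n^36/36 = n^36 / 18 + O(n^35). (Equivalently, Faulhaber's formula gives the same leading term.)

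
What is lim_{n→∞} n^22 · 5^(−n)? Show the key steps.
lim = 0

Exponentials with base > 1 dominate every fixed polynomial: for any fixed c, n^c / 5^n → 0 as n → ∞ (e.g. by the ratio test, or by writing 5^n = e^(n ln 5) and noting e^(n ln 5) / n^c → ∞). Hence n^22 · 5^(−n) = n^22 / 5^n → 0.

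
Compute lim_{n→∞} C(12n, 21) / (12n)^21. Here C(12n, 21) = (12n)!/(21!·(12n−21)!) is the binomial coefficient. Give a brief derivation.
lim = 1/21! = 1/51090942171709440000

With N = 12n → ∞: C(N, 21) / N^21 = [N(N−1)…(N−20)] / (21! · N^21) = (1/21!) · 1 · (1 − 1/(12n)) · … · (1 − 20/(12n)). Each factor → 1 as N → ∞, so the limit is 1/21! = 1/51090942171709440000.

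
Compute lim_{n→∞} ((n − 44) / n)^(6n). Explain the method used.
lim = e^(−264)

Rewrite as (1 − 44/n)^(6n). By the standard limit (1 + x/n)^n → e^x, we have (1 − 44/n)^n → e^(−44), and raising to the 6th power gives e^(−264).
More precisely, ln[(1 − 44/n)^(6n)] = 6n · ln(1 − 44/n) = 6n · (-44/n + O(1/n^2)) = -264 + O(1/n) → -264.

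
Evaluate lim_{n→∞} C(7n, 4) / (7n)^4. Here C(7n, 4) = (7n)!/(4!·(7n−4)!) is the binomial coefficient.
lim = 1/4! = 1/24

With N = 7n → ∞: C(N, 4) / N^4 = [N(N−1)…(N−3)] / (4! · N^4) = (1/4!) · 1 · (1 − 1/(7n)) · (1 − 2/(7n)) · (1 − 3/(7n)). Each factor → 1 as N → ∞, so the limit is 1/4! = 1/24.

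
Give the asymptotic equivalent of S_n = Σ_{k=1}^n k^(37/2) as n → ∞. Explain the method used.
S_n ~ (2/39) · n^(39/2)

Integral comparison: Σ_{k=1}^n k^(37/2) = ∫_0^n x^(37/2) dx + O(n^(37/2)). The integral is n^(1 + 37/2) / (1 + 37/2) = n^((37+2)/2) / ((37+2)/2) = (2/39) · n^(39/2).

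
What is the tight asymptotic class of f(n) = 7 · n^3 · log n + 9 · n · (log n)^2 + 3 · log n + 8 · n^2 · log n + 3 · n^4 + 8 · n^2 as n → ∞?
f(n) ∈ Θ(n^4)

Compare the terms by growth order. For large n, n^a · (log n)^b dominates n^a' · (log n)^b' iff a > a', or (a = a' and b > b'). Ranking the 6 terms shows the dominant one is 3 · n^4. Hence f(n) ∈ Θ(n^4).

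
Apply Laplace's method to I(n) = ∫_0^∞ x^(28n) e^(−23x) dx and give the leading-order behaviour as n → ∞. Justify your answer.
I(n) ~ (sqrt(2π·28n) / 23) · (28n/(23e))^(28n)

Write the integrand as exp(28n ln x − 23x) and set f(x) = 28n ln x − 23x. Then f'(x) = 28n/x − 23 = 0 at x* = 28n/23, and f''(x*) = −28n/x*^2 = −23^2/(28n). Laplace's method (interior maximum) gives
  I(n) ~ e^(f(x*)) · sqrt(2π / |f''(x*)|)
        = exp(28n ln(28n/23) − 28n) · sqrt(2π · 28n / 23^2)
        = (28n/23)^(28n) e^(−28n) · sqrt(2π·28n) / 23
        = (sqrt(2π·28n) / 23) · (28n/(23e))^(28n).
This matches Γ(28n+1)/23^(28n+1) with Stirling applied to Γ.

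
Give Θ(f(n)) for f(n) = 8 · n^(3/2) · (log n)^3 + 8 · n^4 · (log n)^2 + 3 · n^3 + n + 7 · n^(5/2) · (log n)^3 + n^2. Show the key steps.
f(n) ∈ Θ(n^4 · (log n)^2)

Compare the terms by growth order. For large n, n^a · (log n)^b dominates n^a' · (log n)^b' iff a > a', or (a = a' and b > b'). Ranking the 6 terms shows the dominant one is 8 · n^4 · (log n)^2. Hence f(n) ∈ Θ(n^4 · (log n)^2).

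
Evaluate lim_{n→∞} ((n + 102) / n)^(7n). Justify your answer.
lim = e^714

Rewrite as (1 + 102/n)^(7n). By the standard limit (1 + x/n)^n → e^x, we have (1 + 102/n)^n → e^102, and raising to the 7th power gives e^714.
More precisely, ln[(1 + 102/n)^(7n)] = 7n · ln(1 + 102/n) = 7n · (102/n + O(1/n^2)) = 714 + O(1/n) → 714.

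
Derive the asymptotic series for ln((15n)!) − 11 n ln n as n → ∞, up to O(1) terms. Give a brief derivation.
ln((15n)!) − 11 n ln n = 4 n ln n + 15(ln 15 − 1) n + (1/2) ln(2π·15n) + O(1/n)

Stirling: ln((15n)!) = 15n ln(15n) − 15n + (1/2) ln(2π·15n) + O(1/n).
Expand 15n ln(15n) = 15n (ln n + ln 15) = 15n ln n + 15n ln 15.
Subtract 11n ln n: leading term is (15 − 11) n ln n = 4 n ln n. The next term is 15n ln 15 − 15n = 15(ln 15 − 1) n. Then the (1/2) ln(2π·15n) correction.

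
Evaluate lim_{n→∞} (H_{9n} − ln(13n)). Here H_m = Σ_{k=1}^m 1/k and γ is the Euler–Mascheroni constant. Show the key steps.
lim = ln(9/13) + γ

By Euler-Maclaurin, H_m = ln m + γ + O(1/m). So
  H_{9n} − ln(13n) = ln(9n) + γ − ln(13n) + O(1/n)
                       = ln(9/13) + γ + O(1/n).
Hence the limit is ln(9/13) + γ.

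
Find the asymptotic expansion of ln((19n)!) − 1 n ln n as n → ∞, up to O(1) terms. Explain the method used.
ln((19n)!) − 1 n ln n = 18 n ln n + 19(ln 19 − 1) n + (1/2) ln(2π·19n) + O(1/n)

Stirling: ln((19n)!) = 19n ln(19n) − 19n + (1/2) ln(2π·19n) + O(1/n).
Expand 19n ln(19n) = 19n (ln n + ln 19) = 19n ln n + 19n ln 19.
Subtract 1n ln n: leading term is (19 − 1) n ln n = 18 n ln n. The next term is 19n ln 19 − 19n = 19(ln 19 − 1) n. Then the (1/2) ln(2π·19n) correction.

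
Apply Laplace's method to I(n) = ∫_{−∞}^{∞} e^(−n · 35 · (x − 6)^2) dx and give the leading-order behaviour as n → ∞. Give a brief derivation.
I(n) = sqrt(π/(35n))

Here φ(x) = 35 · (x − 6)^2 has its unique minimum at x* = 6 with φ(x*) = 0 and φ''(x*) = 70. Laplace's method gives
  I(n) ~ e^(−n φ(x*)) · sqrt(2π / (n · φ''(x*))) = sqrt(2π / (70n)) = sqrt(π/(35n)).
This is exact: substituting u = (x − 6)·sqrt(35n) gives I(n) = (1/sqrt(35n)) ∫_{−∞}^{∞} e^(−u^2) du = sqrt(π/(35n)).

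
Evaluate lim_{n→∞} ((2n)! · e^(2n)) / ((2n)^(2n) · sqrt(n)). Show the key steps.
lim = sqrt(2π·2)

Stirling: (2n)! ~ sqrt(2π·2n) · (2n/e)^(2n). Hence
  (2n)! · e^(2n) / (2n)^(2n) ~ sqrt(2π·2n).
Dividing by sqrt(n): sqrt(2π·2n) / sqrt(n) = sqrt(2π·2) · n^((1−1)/2), so the limit is sqrt(2π·2).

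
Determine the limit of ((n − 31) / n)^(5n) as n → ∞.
lim = e^(−155)

Rewrite as (1 − 31/n)^(5n). By the standard limit (1 + x/n)^n → e^x, we have (1 − 31/n)^n → e^(−31), and raising to the 5th power gives e^(−155).
More precisely, ln[(1 − 31/n)^(5n)] = 5n · ln(1 − 31/n) = 5n · (-31/n + O(1/n^2)) = -155 + O(1/n) → -155.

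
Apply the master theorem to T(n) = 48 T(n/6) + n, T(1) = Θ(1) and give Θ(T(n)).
T(n) = Θ(n^(log_6 48))

Master theorem: compare f(n) = n to n^(log_6 48) where log_6 48 ≈ 2.161. Since 1 < log_6 48, we have f(n) = O(n^(log_6 48 − ε)) for some ε > 0 — Case 1. Hence T(n) = Θ(n^(log_6 48)).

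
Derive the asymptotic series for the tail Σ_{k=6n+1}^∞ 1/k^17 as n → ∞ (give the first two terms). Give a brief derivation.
Σ_{k>6n} 1/k^17 = 1/(16 · (6n)^16) − 1/(2 · (6n)^17) + O(1/(6n)^18)

Compare to the integral: ∫_{6n}^∞ x^(−17) dx = [−x^(−16)/16]_{6n}^∞ = 1/((17−1)·(6n)^16). The Euler-Maclaurin correction adds −f(6n)/2 = −1/(2·(6n)^17). Euler-Maclaurin then gives
  Σ_{k>6n} 1/k^17 = ∫_{6n}^∞ dx/x^17 − 1/(2·(6n)^17) + O(1/(6n)^18).
(Equivalently this is ζ(17) − Σ_{k≤6n} 1/k^17.)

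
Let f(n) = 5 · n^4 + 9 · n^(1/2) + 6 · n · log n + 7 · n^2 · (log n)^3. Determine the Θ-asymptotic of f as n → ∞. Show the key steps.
f(n) ∈ Θ(n^4)

Compare the terms by growth order. For large n, n^a · (log n)^b dominates n^a' · (log n)^b' iff a > a', or (a = a' and b > b'). Ranking the 4 terms shows the dominant one is 5 · n^4. Hence f(n) ∈ Θ(n^4).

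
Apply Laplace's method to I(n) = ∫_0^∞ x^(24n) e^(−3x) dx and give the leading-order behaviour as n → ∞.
I(n) ~ (sqrt(2π·24n) / 3) · (24n/(3e))^(24n)

Write the integrand as exp(24n ln x − 3x) and set f(x) = 24n ln x − 3x. Then f'(x) = 24n/x − 3 = 0 at x* = 24n/3, and f''(x*) = −24n/x*^2 = −3^2/(24n). Laplace's method (interior maximum) gives
  I(n) ~ e^(f(x*)) · sqrt(2π / |f''(x*)|)
        = exp(24n ln(24n/3) − 24n) · sqrt(2π · 24n / 3^2)
        = (24n/3)^(24n) e^(−24n) · sqrt(2π·24n) / 3
        = (sqrt(2π·24n) / 3) · (24n/(3e))^(24n).
This matches Γ(24n+1)/3^(24n+1) with Stirling applied to Γ.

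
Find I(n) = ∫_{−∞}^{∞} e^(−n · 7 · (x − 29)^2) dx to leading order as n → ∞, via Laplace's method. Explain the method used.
I(n) = sqrt(π/(7n))

Here φ(x) = 7 · (x − 29)^2 has its unique minimum at x* = 29 with φ(x*) = 0 and φ''(x*) = 14. Laplace's method gives
  I(n) ~ e^(−n φ(x*)) · sqrt(2π / (n · φ''(x*))) = sqrt(2π / (14n)) = sqrt(π/(7n)).
This is exact: substituting u = (x − 29)·sqrt(7n) gives I(n) = (1/sqrt(7n)) ∫_{−∞}^{∞} e^(−u^2) du = sqrt(π/(7n)).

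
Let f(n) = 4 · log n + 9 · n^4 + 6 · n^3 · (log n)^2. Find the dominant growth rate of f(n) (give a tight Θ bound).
f(n) ∈ Θ(n^4)

Compare the terms by growth order. For large n, n^a · (log n)^b dominates n^a' · (log n)^b' iff a > a', or (a = a' and b > b'). Ranking the 3 terms shows the dominant one is 9 · n^4. Hence f(n) ∈ Θ(n^4).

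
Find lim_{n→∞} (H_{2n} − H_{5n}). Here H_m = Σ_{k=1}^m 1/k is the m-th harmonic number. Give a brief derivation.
lim = ln(2/5)

Euler-Maclaurin gives H_m = ln m + γ + 1/(2m) + O(1/m^2). The γ and O(1/m) terms cancel in the difference:
  H_{2n} − H_{5n} = ln(2n) − ln(5n) + O(1/n) = ln(2/5) + O(1/n).
Hence the limit is ln(2/5).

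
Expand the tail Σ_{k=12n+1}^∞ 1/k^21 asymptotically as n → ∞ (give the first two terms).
Σ_{k>12n} 1/k^21 = 1/(20 · (12n)^20) − 1/(2 · (12n)^21) + O(1/(12n)^22)

Compare to the integral: ∫_{12n}^∞ x^(−21) dx = [−x^(−20)/20]_{12n}^∞ = 1/((21−1)·(12n)^20). The Euler-Maclaurin correction adds −f(12n)/2 = −1/(2·(12n)^21). Euler-Maclaurin then gives
  Σ_{k>12n} 1/k^21 = ∫_{12n}^∞ dx/x^21 − 1/(2·(12n)^21) + O(1/(12n)^22).
(Equivalently this is ζ(21) − Σ_{k≤12n} 1/k^21.)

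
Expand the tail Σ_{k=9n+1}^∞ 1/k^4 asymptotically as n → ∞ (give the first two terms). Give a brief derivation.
Σ_{k>9n} 1/k^4 = 1/(3 · (9n)^3) − 1/(2 · (9n)^4) + O(1/(9n)^5)

Compare to the integral: ∫_{9n}^∞ x^(−4) dx = [−x^(−3)/3]_{9n}^∞ = 1/((4−1)·(9n)^3). The Euler-Maclaurin correction adds −f(9n)/2 = −1/(2·(9n)^4). Euler-Maclaurin then gives
  Σ_{k>9n} 1/k^4 = ∫_{9n}^∞ dx/x^4 − 1/(2·(9n)^4) + O(1/(9n)^5).
(Equivalently this is ζ(4) − Σ_{k≤9n} 1/k^4.)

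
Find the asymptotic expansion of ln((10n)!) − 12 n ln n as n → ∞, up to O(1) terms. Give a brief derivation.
ln((10n)!) − 12 n ln n = −2 n ln n + 10(ln 10 − 1) n + (1/2) ln(2π·10n) + O(1/n)

Stirling: ln((10n)!) = 10n ln(10n) − 10n + (1/2) ln(2π·10n) + O(1/n).
Expand 10n ln(10n) = 10n (ln n + ln 10) = 10n ln n + 10n ln 10.
Subtract 12n ln n: leading term is (10 − 12) n ln n = −2 n ln n. The next term is 10n ln 10 − 10n = 10(ln 10 − 1) n. Then the (1/2) ln(2π·10n) correction.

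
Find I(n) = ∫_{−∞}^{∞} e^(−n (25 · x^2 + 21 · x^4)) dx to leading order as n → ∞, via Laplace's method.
I(n) ~ sqrt(π/(25n))

φ(x) = 25 · x^2 + 21 · x^4 has its unique global minimum at x* = 0 (since φ'(x) = 50x + 84x^3 = 0 only at x = 0 for real x with both coefficients positive, and φ → ∞ as |x| → ∞). At x* = 0, φ(0) = 0 and φ''(0) = 50. Laplace's method then gives
  I(n) ~ sqrt(2π / (n · φ''(0))) · e^(−n φ(0)) = sqrt(2π / (50n)) = sqrt(π/(25n)).
The 21 · x^4 term contributes only at subleading order (an O(1/n) relative correction).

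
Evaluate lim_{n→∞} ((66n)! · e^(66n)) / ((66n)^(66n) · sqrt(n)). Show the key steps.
lim = sqrt(2π·66)

Stirling: (66n)! ~ sqrt(2π·66n) · (66n/e)^(66n). Hence
  (66n)! · e^(66n) / (66n)^(66n) ~ sqrt(2π·66n).
Dividing by sqrt(n): sqrt(2π·66n) / sqrt(n) = sqrt(2π·66) · n^((1−1)/2), so the limit is sqrt(2π·66).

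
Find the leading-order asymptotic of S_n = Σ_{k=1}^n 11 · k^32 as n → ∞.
S_n ~ n^33 / 3

By integral comparison (Euler-Maclaurin), Σ_{k=1}^n 11 · k^32 = 11 · ∫_0^n x^32 dx + O(n^32) = 11 · n^33/33 = n^33 / 3 + O(n^32). (Equivalently, Faulhaber's formula gives the same leading term.)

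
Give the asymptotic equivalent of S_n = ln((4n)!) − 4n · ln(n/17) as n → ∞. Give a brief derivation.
S_n ~ 4n · (ln 68 − 1) + O(ln n)

Stirling: ln((4n)!) = 4n ln(4n) − 4n + O(ln n).
  S_n = 4n ln(4n) − 4n − 4n ln(n/17) + O(ln n)
      = 4n ln(4n) − 4n ln n + 4n ln 17 − 4n + O(ln n)
      = 4n ln 4 + 4n ln 17 − 4n + O(ln n)
      = 4n (ln 68 − 1) + O(ln n).
Numerically ln(68) − 1 ≈ 3.2195.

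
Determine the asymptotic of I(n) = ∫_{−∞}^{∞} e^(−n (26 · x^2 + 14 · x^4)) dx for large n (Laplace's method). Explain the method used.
I(n) ~ sqrt(π/(26n))

φ(x) = 26 · x^2 + 14 · x^4 has its unique global minimum at x* = 0 (since φ'(x) = 52x + 56x^3 = 0 only at x = 0 for real x with both coefficients positive, and φ → ∞ as |x| → ∞). At x* = 0, φ(0) = 0 and φ''(0) = 52. Laplace's method then gives
  I(n) ~ sqrt(2π / (n · φ''(0))) · e^(−n φ(0)) = sqrt(2π / (52n)) = sqrt(π/(26n)).
The 14 · x^4 term contributes only at subleading order (an O(1/n) relative correction).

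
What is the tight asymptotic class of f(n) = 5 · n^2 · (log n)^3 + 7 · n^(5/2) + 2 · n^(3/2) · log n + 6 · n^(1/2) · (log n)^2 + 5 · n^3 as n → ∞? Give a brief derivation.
f(n) ∈ Θ(n^3)

Compare the terms by growth order. For large n, n^a · (log n)^b dominates n^a' · (log n)^b' iff a > a', or (a = a' and b > b'). Ranking the 5 terms shows the dominant one is 5 · n^3. Hence f(n) ∈ Θ(n^3).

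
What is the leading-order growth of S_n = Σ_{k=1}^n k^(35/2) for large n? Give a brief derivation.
S_n ~ (2/37) · n^(37/2)

Integral comparison: Σ_{k=1}^n k^(35/2) = ∫_0^n x^(35/2) dx + O(n^(35/2)). The integral is n^(1 + 35/2) / (1 + 35/2) = n^((35+2)/2) / ((35+2)/2) = (2/37) · n^(37/2).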